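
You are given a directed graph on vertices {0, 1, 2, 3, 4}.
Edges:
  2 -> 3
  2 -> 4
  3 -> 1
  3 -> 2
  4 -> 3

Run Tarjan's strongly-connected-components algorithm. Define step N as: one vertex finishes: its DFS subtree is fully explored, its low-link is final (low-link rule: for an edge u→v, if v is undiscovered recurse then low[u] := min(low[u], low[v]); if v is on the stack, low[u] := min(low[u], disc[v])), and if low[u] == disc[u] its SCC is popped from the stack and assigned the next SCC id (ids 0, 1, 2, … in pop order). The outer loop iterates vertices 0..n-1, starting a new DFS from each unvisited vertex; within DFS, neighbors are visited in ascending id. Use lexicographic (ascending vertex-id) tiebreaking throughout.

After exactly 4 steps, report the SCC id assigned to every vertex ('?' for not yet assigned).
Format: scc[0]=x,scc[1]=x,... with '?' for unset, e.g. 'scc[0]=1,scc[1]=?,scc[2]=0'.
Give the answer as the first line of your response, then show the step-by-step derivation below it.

scc[0]=0,scc[1]=1,scc[2]=?,scc[3]=?,scc[4]=?

step 1: low=(low[0]=0,low[1]=?,low[2]=?,low[3]=?,low[4]=?); scc=(scc[0]=0,scc[1]=?,scc[2]=?,scc[3]=?,scc[4]=?)
step 2: low=(low[0]=0,low[1]=1,low[2]=?,low[3]=?,low[4]=?); scc=(scc[0]=0,scc[1]=1,scc[2]=?,scc[3]=?,scc[4]=?)
step 3: low=(low[0]=0,low[1]=1,low[2]=2,low[3]=2,low[4]=?); scc=(scc[0]=0,scc[1]=1,scc[2]=?,scc[3]=?,scc[4]=?)
step 4: low=(low[0]=0,low[1]=1,low[2]=2,low[3]=2,low[4]=3); scc=(scc[0]=0,scc[1]=1,scc[2]=?,scc[3]=?,scc[4]=?)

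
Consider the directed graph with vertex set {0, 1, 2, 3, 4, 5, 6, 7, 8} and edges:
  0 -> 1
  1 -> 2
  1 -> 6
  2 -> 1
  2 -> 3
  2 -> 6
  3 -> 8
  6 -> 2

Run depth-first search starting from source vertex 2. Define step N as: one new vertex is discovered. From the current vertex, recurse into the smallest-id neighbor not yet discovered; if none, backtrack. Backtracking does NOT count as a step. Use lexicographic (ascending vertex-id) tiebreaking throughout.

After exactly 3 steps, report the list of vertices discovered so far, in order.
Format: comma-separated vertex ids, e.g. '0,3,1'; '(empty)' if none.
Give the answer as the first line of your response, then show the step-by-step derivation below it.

2,1,6

step 1: discover 2; path=2; order=2
step 2: discover 1; path=2>1; order=2,1
step 3: discover 6; path=2>1>6; order=2,1,6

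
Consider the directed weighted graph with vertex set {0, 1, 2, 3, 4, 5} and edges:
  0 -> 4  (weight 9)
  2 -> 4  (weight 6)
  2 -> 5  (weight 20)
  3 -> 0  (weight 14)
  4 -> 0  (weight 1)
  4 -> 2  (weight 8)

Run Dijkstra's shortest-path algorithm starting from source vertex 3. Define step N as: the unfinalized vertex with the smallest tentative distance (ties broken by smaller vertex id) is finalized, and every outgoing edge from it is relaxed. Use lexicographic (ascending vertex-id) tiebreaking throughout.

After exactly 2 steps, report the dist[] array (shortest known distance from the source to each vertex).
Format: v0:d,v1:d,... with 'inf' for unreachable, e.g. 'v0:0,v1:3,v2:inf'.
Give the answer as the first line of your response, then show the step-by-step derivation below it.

v0:14,v1:inf,v2:inf,v3:0,v4:23,v5:inf

step 1: dist = v0:14,v1:inf,v2:inf,v3:0,v4:inf,v5:inf
step 2: dist = v0:14,v1:inf,v2:inf,v3:0,v4:23,v5:inf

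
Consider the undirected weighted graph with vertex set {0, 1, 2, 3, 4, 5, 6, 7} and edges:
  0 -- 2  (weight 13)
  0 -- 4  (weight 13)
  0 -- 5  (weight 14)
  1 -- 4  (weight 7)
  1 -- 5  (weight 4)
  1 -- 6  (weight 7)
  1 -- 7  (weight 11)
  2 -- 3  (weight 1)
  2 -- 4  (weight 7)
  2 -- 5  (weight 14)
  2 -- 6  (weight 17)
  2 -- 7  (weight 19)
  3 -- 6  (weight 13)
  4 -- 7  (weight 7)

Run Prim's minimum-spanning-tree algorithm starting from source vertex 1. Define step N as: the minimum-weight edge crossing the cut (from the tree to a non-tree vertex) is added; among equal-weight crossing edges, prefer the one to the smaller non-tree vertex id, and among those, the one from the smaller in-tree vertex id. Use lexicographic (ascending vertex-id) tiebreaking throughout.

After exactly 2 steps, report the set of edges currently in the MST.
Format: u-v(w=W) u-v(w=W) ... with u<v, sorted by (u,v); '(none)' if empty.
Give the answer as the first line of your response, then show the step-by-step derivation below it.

1-4(w=7) 1-5(w=4)

step 1: add edge 1-5 (w=4); MST = {1-5(w=4)}
step 2: add edge 1-4 (w=7); MST = {1-4(w=7) 1-5(w=4)}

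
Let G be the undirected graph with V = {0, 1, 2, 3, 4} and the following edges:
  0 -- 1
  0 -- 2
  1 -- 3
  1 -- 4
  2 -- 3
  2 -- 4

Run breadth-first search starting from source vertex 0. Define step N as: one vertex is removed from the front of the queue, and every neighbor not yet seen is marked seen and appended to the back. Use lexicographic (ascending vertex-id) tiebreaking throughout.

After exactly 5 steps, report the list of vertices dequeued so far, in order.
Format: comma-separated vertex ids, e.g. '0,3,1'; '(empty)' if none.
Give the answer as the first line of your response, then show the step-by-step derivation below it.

0,1,2,3,4

step 1: dequeue 0; queue=[1,2]; order=0
step 2: dequeue 1; queue=[2,3,4]; order=0,1
step 3: dequeue 2; queue=[3,4]; order=0,1,2
step 4: dequeue 3; queue=[4]; order=0,1,2,3
step 5: dequeue 4; queue=[(empty)]; order=0,1,2,3,4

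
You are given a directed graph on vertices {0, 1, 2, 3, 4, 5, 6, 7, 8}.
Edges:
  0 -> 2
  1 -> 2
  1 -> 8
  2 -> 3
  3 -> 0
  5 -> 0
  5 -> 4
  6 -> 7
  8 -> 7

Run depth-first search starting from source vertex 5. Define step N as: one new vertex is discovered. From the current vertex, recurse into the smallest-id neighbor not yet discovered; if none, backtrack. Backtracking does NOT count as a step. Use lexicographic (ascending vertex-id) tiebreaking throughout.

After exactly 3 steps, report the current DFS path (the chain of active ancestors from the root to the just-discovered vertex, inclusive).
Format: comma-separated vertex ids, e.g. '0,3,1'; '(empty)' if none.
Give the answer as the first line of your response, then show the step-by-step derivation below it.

5,0,2

step 1: discover 5; path=5; order=5
step 2: discover 0; path=5>0; order=5,0
step 3: discover 2; path=5>0>2; order=5,0,2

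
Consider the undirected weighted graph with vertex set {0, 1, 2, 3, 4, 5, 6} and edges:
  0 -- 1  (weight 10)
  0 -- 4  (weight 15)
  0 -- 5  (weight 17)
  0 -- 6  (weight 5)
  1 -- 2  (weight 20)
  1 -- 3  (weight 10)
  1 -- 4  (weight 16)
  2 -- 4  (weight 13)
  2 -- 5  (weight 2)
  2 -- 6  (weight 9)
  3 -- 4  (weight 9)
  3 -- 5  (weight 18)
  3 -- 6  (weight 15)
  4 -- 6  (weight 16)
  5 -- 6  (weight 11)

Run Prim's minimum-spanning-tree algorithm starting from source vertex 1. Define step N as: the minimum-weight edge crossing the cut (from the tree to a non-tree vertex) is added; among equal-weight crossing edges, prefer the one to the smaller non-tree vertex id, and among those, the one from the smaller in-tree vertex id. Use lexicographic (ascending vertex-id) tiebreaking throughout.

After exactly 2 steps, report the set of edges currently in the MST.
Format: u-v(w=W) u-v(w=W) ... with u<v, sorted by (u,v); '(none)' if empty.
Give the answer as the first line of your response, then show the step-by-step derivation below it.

0-1(w=10) 0-6(w=5)

step 1: add edge 0-1 (w=10); MST = {0-1(w=10)}
step 2: add edge 0-6 (w=5); MST = {0-1(w=10) 0-6(w=5)}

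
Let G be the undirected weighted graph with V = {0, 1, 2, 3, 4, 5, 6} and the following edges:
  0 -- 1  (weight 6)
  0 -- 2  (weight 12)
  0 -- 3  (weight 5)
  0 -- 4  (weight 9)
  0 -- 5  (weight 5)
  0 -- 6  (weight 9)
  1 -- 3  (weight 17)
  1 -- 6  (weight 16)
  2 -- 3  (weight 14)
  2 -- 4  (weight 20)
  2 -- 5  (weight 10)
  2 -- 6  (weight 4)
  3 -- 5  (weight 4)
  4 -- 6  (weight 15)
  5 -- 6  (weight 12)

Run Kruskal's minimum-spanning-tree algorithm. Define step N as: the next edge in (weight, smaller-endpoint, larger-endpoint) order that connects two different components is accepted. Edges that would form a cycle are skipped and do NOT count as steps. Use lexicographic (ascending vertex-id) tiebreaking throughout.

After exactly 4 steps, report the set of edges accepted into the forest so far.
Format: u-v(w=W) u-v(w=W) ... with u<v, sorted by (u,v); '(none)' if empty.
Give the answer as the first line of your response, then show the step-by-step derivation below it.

0-1(w=6) 0-3(w=5) 2-6(w=4) 3-5(w=4)

step 1: add edge 2-6 (w=4); MST = {2-6(w=4)}
step 2: add edge 3-5 (w=4); MST = {2-6(w=4) 3-5(w=4)}
step 3: add edge 0-3 (w=5); MST = {0-3(w=5) 2-6(w=4) 3-5(w=4)}
step 4: add edge 0-1 (w=6); MST = {0-1(w=6) 0-3(w=5) 2-6(w=4) 3-5(w=4)}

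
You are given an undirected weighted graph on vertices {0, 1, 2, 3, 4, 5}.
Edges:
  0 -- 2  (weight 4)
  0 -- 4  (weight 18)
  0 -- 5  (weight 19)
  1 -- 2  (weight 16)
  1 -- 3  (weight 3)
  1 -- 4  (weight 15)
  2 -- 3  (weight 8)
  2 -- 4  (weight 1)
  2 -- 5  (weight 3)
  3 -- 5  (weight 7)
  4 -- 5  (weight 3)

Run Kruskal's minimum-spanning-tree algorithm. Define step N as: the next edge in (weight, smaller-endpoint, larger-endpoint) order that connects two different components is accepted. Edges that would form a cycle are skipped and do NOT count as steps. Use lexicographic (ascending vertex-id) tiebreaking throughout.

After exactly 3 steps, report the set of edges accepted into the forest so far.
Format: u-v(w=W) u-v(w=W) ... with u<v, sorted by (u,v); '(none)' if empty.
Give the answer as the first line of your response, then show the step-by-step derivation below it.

1-3(w=3) 2-4(w=1) 2-5(w=3)

step 1: add edge 2-4 (w=1); MST = {2-4(w=1)}
step 2: add edge 1-3 (w=3); MST = {1-3(w=3) 2-4(w=1)}
step 3: add edge 2-5 (w=3); MST = {1-3(w=3) 2-4(w=1) 2-5(w=3)}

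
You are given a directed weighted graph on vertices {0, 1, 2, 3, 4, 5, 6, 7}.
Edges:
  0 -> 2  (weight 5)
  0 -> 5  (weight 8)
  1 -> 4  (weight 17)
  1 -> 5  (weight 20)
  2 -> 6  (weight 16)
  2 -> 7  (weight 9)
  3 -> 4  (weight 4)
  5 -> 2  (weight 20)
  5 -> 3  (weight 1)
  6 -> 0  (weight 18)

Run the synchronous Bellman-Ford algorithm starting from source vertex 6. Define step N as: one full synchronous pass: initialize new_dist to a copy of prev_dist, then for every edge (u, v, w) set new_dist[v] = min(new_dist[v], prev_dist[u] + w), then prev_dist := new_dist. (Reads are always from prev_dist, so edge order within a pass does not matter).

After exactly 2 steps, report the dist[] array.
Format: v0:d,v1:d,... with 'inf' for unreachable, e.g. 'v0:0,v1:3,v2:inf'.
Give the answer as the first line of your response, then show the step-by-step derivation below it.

v0:18,v1:inf,v2:23,v3:inf,v4:inf,v5:26,v6:0,v7:inf

step 1: dist = v0:18,v1:inf,v2:inf,v3:inf,v4:inf,v5:inf,v6:0,v7:inf
step 2: dist = v0:18,v1:inf,v2:23,v3:inf,v4:inf,v5:26,v6:0,v7:inf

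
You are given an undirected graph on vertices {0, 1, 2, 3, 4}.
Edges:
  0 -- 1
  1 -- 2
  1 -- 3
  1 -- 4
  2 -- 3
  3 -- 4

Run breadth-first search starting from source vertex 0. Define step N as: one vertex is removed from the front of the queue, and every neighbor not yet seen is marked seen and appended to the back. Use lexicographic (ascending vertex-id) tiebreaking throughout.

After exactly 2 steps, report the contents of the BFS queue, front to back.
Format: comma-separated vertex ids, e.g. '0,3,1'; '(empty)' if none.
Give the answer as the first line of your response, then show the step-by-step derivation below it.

2,3,4

step 1: dequeue 0; queue=[1]; order=0
step 2: dequeue 1; queue=[2,3,4]; order=0,1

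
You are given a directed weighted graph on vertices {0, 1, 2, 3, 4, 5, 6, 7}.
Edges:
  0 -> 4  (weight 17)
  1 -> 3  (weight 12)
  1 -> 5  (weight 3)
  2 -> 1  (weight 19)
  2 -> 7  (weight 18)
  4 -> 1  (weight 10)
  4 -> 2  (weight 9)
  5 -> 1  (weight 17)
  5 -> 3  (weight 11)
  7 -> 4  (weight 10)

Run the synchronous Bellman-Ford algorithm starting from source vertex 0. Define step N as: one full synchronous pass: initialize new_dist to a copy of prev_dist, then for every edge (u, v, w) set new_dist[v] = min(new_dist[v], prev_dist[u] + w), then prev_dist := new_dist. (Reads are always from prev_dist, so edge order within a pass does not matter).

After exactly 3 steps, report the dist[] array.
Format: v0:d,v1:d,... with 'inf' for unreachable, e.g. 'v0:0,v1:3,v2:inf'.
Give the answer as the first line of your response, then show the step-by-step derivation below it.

v0:0,v1:27,v2:26,v3:39,v4:17,v5:30,v6:inf,v7:44

step 1: dist = v0:0,v1:inf,v2:inf,v3:inf,v4:17,v5:inf,v6:inf,v7:inf
step 2: dist = v0:0,v1:27,v2:26,v3:inf,v4:17,v5:inf,v6:inf,v7:inf
step 3: dist = v0:0,v1:27,v2:26,v3:39,v4:17,v5:30,v6:inf,v7:44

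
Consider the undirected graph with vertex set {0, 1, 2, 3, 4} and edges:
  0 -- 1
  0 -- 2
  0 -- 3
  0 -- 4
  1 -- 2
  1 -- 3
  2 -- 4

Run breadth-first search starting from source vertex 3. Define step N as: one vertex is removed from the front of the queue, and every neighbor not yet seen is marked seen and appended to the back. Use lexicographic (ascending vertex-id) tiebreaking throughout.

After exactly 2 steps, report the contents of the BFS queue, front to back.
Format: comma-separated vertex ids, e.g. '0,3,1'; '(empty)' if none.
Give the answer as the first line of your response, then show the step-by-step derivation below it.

1,2,4

step 1: dequeue 3; queue=[0,1]; order=3
step 2: dequeue 0; queue=[1,2,4]; order=3,0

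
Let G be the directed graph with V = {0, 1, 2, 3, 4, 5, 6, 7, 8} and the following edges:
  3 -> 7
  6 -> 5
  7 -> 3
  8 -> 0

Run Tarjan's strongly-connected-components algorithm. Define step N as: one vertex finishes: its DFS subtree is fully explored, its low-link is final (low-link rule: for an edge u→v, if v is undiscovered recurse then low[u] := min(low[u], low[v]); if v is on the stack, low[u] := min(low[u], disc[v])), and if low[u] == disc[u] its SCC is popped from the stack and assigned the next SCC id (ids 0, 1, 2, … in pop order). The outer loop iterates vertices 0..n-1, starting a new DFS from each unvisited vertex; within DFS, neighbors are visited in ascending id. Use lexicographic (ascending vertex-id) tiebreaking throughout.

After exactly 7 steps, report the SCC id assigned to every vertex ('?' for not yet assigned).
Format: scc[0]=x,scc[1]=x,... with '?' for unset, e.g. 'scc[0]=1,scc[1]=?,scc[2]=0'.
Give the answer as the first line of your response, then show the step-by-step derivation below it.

scc[0]=0,scc[1]=1,scc[2]=2,scc[3]=3,scc[4]=4,scc[5]=5,scc[6]=?,scc[7]=3,scc[8]=?

step 1: low=(low[0]=0,low[1]=?,low[2]=?,low[3]=?,low[4]=?,low[5]=?,low[6]=?,low[7]=?,low[8]=?); scc=(scc[0]=0,scc[1]=?,scc[2]=?,scc[3]=?,scc[4]=?,scc[5]=?,scc[6]=?,scc[7]=?,scc[8]=?)
step 2: low=(low[0]=0,low[1]=1,low[2]=?,low[3]=?,low[4]=?,low[5]=?,low[6]=?,low[7]=?,low[8]=?); scc=(scc[0]=0,scc[1]=1,scc[2]=?,scc[3]=?,scc[4]=?,scc[5]=?,scc[6]=?,scc[7]=?,scc[8]=?)
step 3: low=(low[0]=0,low[1]=1,low[2]=2,low[3]=?,low[4]=?,low[5]=?,low[6]=?,low[7]=?,low[8]=?); scc=(scc[0]=0,scc[1]=1,scc[2]=2,scc[3]=?,scc[4]=?,scc[5]=?,scc[6]=?,scc[7]=?,scc[8]=?)
step 4: low=(low[0]=0,low[1]=1,low[2]=2,low[3]=3,low[4]=?,low[5]=?,low[6]=?,low[7]=3,low[8]=?); scc=(scc[0]=0,scc[1]=1,scc[2]=2,scc[3]=?,scc[4]=?,scc[5]=?,scc[6]=?,scc[7]=?,scc[8]=?)
step 5: low=(low[0]=0,low[1]=1,low[2]=2,low[3]=3,low[4]=?,low[5]=?,low[6]=?,low[7]=3,low[8]=?); scc=(scc[0]=0,scc[1]=1,scc[2]=2,scc[3]=3,scc[4]=?,scc[5]=?,scc[6]=?,scc[7]=3,scc[8]=?)
step 6: low=(low[0]=0,low[1]=1,low[2]=2,low[3]=3,low[4]=5,low[5]=?,low[6]=?,low[7]=3,low[8]=?); scc=(scc[0]=0,scc[1]=1,scc[2]=2,scc[3]=3,scc[4]=4,scc[5]=?,scc[6]=?,scc[7]=3,scc[8]=?)
step 7: low=(low[0]=0,low[1]=1,low[2]=2,low[3]=3,low[4]=5,low[5]=6,low[6]=?,low[7]=3,low[8]=?); scc=(scc[0]=0,scc[1]=1,scc[2]=2,scc[3]=3,scc[4]=4,scc[5]=5,scc[6]=?,scc[7]=3,scc[8]=?)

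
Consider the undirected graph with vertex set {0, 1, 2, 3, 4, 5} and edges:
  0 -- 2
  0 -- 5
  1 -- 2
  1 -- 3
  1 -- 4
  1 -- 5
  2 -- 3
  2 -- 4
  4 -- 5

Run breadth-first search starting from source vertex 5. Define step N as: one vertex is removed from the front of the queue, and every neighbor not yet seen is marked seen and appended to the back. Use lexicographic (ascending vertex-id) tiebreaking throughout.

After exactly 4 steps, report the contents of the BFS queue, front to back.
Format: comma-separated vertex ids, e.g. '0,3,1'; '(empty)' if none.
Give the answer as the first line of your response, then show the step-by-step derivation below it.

2,3

step 1: dequeue 5; queue=[0,1,4]; order=5
step 2: dequeue 0; queue=[1,4,2]; order=5,0
step 3: dequeue 1; queue=[4,2,3]; order=5,0,1
step 4: dequeue 4; queue=[2,3]; order=5,0,1,4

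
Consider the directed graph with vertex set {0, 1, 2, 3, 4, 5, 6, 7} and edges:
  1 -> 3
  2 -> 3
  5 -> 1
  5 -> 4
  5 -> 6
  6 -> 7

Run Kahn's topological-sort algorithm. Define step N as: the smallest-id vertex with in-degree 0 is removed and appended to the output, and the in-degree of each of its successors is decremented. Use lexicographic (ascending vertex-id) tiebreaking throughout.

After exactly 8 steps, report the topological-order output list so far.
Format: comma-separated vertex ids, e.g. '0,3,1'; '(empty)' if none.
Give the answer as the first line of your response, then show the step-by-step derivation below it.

0,2,5,1,3,4,6,7

step 1: output 0; order=[0]; indeg=(0,1,0,2,1,0,1,1)
step 2: output 2; order=[0,2]; indeg=(0,1,0,1,1,0,1,1)
step 3: output 5; order=[0,2,5]; indeg=(0,0,0,1,0,0,0,1)
step 4: output 1; order=[0,2,5,1]; indeg=(0,0,0,0,0,0,0,1)
step 5: output 3; order=[0,2,5,1,3]; indeg=(0,0,0,0,0,0,0,1)
step 6: output 4; order=[0,2,5,1,3,4]; indeg=(0,0,0,0,0,0,0,1)
step 7: output 6; order=[0,2,5,1,3,4,6]; indeg=(0,0,0,0,0,0,0,0)
step 8: output 7; order=[0,2,5,1,3,4,6,7]; indeg=(0,0,0,0,0,0,0,0)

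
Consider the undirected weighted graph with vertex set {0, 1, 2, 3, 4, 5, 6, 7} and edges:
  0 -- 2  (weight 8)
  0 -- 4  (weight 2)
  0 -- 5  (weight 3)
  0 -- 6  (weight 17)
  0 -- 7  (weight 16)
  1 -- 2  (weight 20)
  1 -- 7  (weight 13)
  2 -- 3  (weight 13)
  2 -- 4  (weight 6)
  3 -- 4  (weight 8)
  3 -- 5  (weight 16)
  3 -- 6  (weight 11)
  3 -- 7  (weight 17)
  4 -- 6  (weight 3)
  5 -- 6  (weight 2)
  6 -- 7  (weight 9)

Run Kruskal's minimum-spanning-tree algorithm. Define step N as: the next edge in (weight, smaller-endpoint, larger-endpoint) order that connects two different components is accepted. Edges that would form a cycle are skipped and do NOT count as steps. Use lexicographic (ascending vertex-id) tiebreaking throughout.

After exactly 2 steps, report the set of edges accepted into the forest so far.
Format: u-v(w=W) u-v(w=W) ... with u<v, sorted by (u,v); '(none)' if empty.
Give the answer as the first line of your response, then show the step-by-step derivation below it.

0-4(w=2) 5-6(w=2)

step 1: add edge 0-4 (w=2); MST = {0-4(w=2)}
step 2: add edge 5-6 (w=2); MST = {0-4(w=2) 5-6(w=2)}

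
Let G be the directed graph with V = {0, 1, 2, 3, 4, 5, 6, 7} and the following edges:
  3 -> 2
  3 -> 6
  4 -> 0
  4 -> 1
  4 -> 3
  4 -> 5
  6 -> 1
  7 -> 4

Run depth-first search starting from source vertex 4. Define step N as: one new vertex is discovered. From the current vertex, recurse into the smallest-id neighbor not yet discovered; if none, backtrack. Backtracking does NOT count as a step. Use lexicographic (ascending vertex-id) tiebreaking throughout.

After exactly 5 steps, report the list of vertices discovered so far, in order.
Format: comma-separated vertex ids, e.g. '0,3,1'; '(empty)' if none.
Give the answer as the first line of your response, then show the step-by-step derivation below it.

4,0,1,3,2

step 1: discover 4; path=4; order=4
step 2: discover 0; path=4>0; order=4,0
step 3: discover 1; path=4>1; order=4,0,1
step 4: discover 3; path=4>3; order=4,0,1,3
step 5: discover 2; path=4>3>2; order=4,0,1,3,2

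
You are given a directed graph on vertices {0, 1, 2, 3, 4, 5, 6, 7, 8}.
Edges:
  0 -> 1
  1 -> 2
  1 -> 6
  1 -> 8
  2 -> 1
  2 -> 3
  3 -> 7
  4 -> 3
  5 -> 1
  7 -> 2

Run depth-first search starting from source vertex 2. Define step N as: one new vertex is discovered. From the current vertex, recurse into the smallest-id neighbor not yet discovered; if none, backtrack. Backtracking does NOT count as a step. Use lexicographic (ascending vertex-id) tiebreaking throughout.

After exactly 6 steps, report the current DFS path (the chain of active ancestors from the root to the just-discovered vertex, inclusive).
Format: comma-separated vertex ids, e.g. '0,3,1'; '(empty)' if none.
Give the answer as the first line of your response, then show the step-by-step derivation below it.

2,3,7

step 1: discover 2; path=2; order=2
step 2: discover 1; path=2>1; order=2,1
step 3: discover 6; path=2>1>6; order=2,1,6
step 4: discover 8; path=2>1>8; order=2,1,6,8
step 5: discover 3; path=2>3; order=2,1,6,8,3
step 6: discover 7; path=2>3>7; order=2,1,6,8,3,7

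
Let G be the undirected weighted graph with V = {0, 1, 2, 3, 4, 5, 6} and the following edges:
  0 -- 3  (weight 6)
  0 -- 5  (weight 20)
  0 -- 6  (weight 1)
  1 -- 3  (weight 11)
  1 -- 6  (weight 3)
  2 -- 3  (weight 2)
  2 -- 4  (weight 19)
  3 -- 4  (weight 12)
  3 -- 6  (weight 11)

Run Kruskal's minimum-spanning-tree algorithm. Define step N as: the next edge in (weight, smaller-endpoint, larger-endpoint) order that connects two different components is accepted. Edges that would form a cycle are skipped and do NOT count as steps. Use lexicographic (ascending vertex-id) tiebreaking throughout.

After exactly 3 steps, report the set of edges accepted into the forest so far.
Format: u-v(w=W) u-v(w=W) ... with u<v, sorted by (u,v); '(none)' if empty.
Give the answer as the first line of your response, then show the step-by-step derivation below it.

0-6(w=1) 1-6(w=3) 2-3(w=2)

step 1: add edge 0-6 (w=1); MST = {0-6(w=1)}
step 2: add edge 2-3 (w=2); MST = {0-6(w=1) 2-3(w=2)}
step 3: add edge 1-6 (w=3); MST = {0-6(w=1) 1-6(w=3) 2-3(w=2)}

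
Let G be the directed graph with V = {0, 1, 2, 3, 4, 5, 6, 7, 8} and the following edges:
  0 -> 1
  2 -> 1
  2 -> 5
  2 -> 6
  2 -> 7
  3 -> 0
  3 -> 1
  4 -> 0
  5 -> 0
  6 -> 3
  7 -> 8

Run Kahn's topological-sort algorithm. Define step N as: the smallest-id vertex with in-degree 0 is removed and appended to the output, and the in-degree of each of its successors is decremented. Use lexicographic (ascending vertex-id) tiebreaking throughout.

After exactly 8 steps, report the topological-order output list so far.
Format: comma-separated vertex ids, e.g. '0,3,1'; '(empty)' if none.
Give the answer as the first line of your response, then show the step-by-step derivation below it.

2,4,5,6,3,0,1,7

step 1: output 2; order=[2]; indeg=(3,2,0,1,0,0,0,0,1)
step 2: output 4; order=[2,4]; indeg=(2,2,0,1,0,0,0,0,1)
step 3: output 5; order=[2,4,5]; indeg=(1,2,0,1,0,0,0,0,1)
step 4: output 6; order=[2,4,5,6]; indeg=(1,2,0,0,0,0,0,0,1)
step 5: output 3; order=[2,4,5,6,3]; indeg=(0,1,0,0,0,0,0,0,1)
step 6: output 0; order=[2,4,5,6,3,0]; indeg=(0,0,0,0,0,0,0,0,1)
step 7: output 1; order=[2,4,5,6,3,0,1]; indeg=(0,0,0,0,0,0,0,0,1)
step 8: output 7; order=[2,4,5,6,3,0,1,7]; indeg=(0,0,0,0,0,0,0,0,0)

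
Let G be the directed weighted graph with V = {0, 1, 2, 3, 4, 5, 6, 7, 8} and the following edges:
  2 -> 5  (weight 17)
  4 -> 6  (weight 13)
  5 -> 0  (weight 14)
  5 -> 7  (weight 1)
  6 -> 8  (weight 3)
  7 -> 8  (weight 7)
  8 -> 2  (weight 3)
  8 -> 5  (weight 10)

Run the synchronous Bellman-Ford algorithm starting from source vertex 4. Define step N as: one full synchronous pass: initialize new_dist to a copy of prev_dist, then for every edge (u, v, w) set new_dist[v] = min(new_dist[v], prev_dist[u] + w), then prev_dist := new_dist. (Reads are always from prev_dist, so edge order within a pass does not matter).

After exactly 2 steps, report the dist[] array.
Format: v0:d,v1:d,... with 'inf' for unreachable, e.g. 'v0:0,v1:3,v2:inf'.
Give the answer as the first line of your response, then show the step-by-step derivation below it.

v0:inf,v1:inf,v2:inf,v3:inf,v4:0,v5:inf,v6:13,v7:inf,v8:16

step 1: dist = v0:inf,v1:inf,v2:inf,v3:inf,v4:0,v5:inf,v6:13,v7:inf,v8:inf
step 2: dist = v0:inf,v1:inf,v2:inf,v3:inf,v4:0,v5:inf,v6:13,v7:inf,v8:16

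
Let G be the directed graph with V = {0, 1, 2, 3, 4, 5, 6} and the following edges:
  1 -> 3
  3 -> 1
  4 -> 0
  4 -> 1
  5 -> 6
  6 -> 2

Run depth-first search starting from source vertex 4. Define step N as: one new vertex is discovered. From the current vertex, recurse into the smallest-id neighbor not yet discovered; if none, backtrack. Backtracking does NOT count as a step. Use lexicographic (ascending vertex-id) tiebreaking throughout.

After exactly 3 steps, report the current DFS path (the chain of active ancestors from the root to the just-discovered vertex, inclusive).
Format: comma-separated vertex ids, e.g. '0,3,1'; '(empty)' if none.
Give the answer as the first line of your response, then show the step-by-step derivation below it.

4,1

step 1: discover 4; path=4; order=4
step 2: discover 0; path=4>0; order=4,0
step 3: discover 1; path=4>1; order=4,0,1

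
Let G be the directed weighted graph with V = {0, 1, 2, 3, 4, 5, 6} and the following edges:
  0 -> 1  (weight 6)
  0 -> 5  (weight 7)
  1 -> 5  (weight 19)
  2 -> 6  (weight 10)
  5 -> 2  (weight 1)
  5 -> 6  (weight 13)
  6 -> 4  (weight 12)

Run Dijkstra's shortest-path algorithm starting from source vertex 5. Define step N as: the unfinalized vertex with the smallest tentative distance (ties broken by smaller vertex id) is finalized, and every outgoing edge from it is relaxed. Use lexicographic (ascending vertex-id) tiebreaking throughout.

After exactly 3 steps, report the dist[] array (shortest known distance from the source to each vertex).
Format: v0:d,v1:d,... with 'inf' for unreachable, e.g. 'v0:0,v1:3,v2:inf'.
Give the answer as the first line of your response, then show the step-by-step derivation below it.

v0:inf,v1:inf,v2:1,v3:inf,v4:23,v5:0,v6:11

step 1: dist = v0:inf,v1:inf,v2:1,v3:inf,v4:inf,v5:0,v6:13
step 2: dist = v0:inf,v1:inf,v2:1,v3:inf,v4:inf,v5:0,v6:11
step 3: dist = v0:inf,v1:inf,v2:1,v3:inf,v4:23,v5:0,v6:11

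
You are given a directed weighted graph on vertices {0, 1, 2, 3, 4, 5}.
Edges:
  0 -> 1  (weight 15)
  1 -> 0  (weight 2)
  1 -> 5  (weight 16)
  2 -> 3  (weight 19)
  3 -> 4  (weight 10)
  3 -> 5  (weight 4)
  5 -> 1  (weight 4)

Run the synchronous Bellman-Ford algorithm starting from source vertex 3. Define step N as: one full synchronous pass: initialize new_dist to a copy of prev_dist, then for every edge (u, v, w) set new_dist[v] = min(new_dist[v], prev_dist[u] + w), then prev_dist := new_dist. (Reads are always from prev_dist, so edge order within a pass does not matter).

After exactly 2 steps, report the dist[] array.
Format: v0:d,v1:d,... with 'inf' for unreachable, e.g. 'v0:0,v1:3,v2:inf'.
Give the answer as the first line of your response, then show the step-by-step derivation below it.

v0:inf,v1:8,v2:inf,v3:0,v4:10,v5:4

step 1: dist = v0:inf,v1:inf,v2:inf,v3:0,v4:10,v5:4
step 2: dist = v0:inf,v1:8,v2:inf,v3:0,v4:10,v5:4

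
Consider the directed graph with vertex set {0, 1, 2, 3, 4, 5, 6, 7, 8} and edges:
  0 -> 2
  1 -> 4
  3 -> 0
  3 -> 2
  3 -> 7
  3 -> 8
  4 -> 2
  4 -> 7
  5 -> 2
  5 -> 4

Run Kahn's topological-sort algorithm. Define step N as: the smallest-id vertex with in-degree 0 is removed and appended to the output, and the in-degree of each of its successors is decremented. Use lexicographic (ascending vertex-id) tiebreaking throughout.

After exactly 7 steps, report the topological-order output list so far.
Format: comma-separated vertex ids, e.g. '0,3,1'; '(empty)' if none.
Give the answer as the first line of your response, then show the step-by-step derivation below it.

1,3,0,5,4,2,6

step 1: output 1; order=[1]; indeg=(1,0,4,0,1,0,0,2,1)
step 2: output 3; order=[1,3]; indeg=(0,0,3,0,1,0,0,1,0)
step 3: output 0; order=[1,3,0]; indeg=(0,0,2,0,1,0,0,1,0)
step 4: output 5; order=[1,3,0,5]; indeg=(0,0,1,0,0,0,0,1,0)
step 5: output 4; order=[1,3,0,5,4]; indeg=(0,0,0,0,0,0,0,0,0)
step 6: output 2; order=[1,3,0,5,4,2]; indeg=(0,0,0,0,0,0,0,0,0)
step 7: output 6; order=[1,3,0,5,4,2,6]; indeg=(0,0,0,0,0,0,0,0,0)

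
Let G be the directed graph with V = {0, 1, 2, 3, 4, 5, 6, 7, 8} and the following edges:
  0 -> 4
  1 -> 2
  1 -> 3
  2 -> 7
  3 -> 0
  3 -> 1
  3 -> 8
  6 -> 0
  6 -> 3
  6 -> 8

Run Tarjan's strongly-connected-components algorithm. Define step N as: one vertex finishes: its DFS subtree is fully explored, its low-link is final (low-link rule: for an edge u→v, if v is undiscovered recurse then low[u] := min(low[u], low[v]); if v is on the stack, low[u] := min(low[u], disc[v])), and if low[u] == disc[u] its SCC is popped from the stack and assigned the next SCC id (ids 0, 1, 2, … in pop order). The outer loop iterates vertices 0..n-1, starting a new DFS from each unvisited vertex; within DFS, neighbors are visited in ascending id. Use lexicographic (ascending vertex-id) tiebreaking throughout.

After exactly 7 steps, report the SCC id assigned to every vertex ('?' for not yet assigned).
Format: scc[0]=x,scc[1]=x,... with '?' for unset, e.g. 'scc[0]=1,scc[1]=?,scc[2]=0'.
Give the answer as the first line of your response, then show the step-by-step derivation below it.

scc[0]=1,scc[1]=5,scc[2]=3,scc[3]=5,scc[4]=0,scc[5]=?,scc[6]=?,scc[7]=2,scc[8]=4

step 1: low=(low[0]=0,low[1]=?,low[2]=?,low[3]=?,low[4]=1,low[5]=?,low[6]=?,low[7]=?,low[8]=?); scc=(scc[0]=?,scc[1]=?,scc[2]=?,scc[3]=?,scc[4]=0,scc[5]=?,scc[6]=?,scc[7]=?,scc[8]=?)
step 2: low=(low[0]=0,low[1]=?,low[2]=?,low[3]=?,low[4]=1,low[5]=?,low[6]=?,low[7]=?,low[8]=?); scc=(scc[0]=1,scc[1]=?,scc[2]=?,scc[3]=?,scc[4]=0,scc[5]=?,scc[6]=?,scc[7]=?,scc[8]=?)
step 3: low=(low[0]=0,low[1]=2,low[2]=3,low[3]=?,low[4]=1,low[5]=?,low[6]=?,low[7]=4,low[8]=?); scc=(scc[0]=1,scc[1]=?,scc[2]=?,scc[3]=?,scc[4]=0,scc[5]=?,scc[6]=?,scc[7]=2,scc[8]=?)
step 4: low=(low[0]=0,low[1]=2,low[2]=3,low[3]=?,low[4]=1,low[5]=?,low[6]=?,low[7]=4,low[8]=?); scc=(scc[0]=1,scc[1]=?,scc[2]=3,scc[3]=?,scc[4]=0,scc[5]=?,scc[6]=?,scc[7]=2,scc[8]=?)
step 5: low=(low[0]=0,low[1]=2,low[2]=3,low[3]=2,low[4]=1,low[5]=?,low[6]=?,low[7]=4,low[8]=6); scc=(scc[0]=1,scc[1]=?,scc[2]=3,scc[3]=?,scc[4]=0,scc[5]=?,scc[6]=?,scc[7]=2,scc[8]=4)
step 6: low=(low[0]=0,low[1]=2,low[2]=3,low[3]=2,low[4]=1,low[5]=?,low[6]=?,low[7]=4,low[8]=6); scc=(scc[0]=1,scc[1]=?,scc[2]=3,scc[3]=?,scc[4]=0,scc[5]=?,scc[6]=?,scc[7]=2,scc[8]=4)
step 7: low=(low[0]=0,low[1]=2,low[2]=3,low[3]=2,low[4]=1,low[5]=?,low[6]=?,low[7]=4,low[8]=6); scc=(scc[0]=1,scc[1]=5,scc[2]=3,scc[3]=5,scc[4]=0,scc[5]=?,scc[6]=?,scc[7]=2,scc[8]=4)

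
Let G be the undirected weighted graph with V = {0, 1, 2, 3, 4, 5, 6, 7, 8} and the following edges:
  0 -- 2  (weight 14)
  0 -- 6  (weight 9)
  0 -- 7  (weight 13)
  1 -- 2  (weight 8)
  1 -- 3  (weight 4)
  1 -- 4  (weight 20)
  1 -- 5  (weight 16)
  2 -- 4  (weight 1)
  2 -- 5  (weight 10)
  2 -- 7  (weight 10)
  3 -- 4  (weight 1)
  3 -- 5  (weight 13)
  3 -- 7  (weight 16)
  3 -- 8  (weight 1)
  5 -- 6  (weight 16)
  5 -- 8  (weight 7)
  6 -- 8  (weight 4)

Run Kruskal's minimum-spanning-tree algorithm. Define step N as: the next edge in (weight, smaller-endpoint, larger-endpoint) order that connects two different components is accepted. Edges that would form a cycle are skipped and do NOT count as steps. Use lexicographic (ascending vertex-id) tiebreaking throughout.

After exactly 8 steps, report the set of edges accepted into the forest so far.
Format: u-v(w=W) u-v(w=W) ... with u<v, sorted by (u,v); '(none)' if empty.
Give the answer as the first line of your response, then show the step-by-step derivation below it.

0-6(w=9) 1-3(w=4) 2-4(w=1) 2-7(w=10) 3-4(w=1) 3-8(w=1) 5-8(w=7) 6-8(w=4)

step 1: add edge 2-4 (w=1); MST = {2-4(w=1)}
step 2: add edge 3-4 (w=1); MST = {2-4(w=1) 3-4(w=1)}
step 3: add edge 3-8 (w=1); MST = {2-4(w=1) 3-4(w=1) 3-8(w=1)}
step 4: add edge 1-3 (w=4); MST = {1-3(w=4) 2-4(w=1) 3-4(w=1) 3-8(w=1)}
step 5: add edge 6-8 (w=4); MST = {1-3(w=4) 2-4(w=1) 3-4(w=1) 3-8(w=1) 6-8(w=4)}
step 6: add edge 5-8 (w=7); MST = {1-3(w=4) 2-4(w=1) 3-4(w=1) 3-8(w=1) 5-8(w=7) 6-8(w=4)}
step 7: add edge 0-6 (w=9); MST = {0-6(w=9) 1-3(w=4) 2-4(w=1) 3-4(w=1) 3-8(w=1) 5-8(w=7) 6-8(w=4)}
step 8: add edge 2-7 (w=10); MST = {0-6(w=9) 1-3(w=4) 2-4(w=1) 2-7(w=10) 3-4(w=1) 3-8(w=1) 5-8(w=7) 6-8(w=4)}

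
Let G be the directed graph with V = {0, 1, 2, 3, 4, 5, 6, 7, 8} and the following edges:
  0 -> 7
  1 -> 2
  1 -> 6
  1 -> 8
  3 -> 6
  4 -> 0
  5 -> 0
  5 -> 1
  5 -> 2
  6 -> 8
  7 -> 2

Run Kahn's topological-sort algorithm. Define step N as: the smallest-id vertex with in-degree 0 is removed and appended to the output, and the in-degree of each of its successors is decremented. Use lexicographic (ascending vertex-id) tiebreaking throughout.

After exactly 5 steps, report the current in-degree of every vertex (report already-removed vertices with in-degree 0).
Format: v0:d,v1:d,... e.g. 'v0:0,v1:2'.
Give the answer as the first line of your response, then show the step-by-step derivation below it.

v0:0,v1:0,v2:1,v3:0,v4:0,v5:0,v6:0,v7:0,v8:1

step 1: output 3; order=[3]; indeg=(2,1,3,0,0,0,1,1,2)
step 2: output 4; order=[3,4]; indeg=(1,1,3,0,0,0,1,1,2)
step 3: output 5; order=[3,4,5]; indeg=(0,0,2,0,0,0,1,1,2)
step 4: output 0; order=[3,4,5,0]; indeg=(0,0,2,0,0,0,1,0,2)
step 5: output 1; order=[3,4,5,0,1]; indeg=(0,0,1,0,0,0,0,0,1)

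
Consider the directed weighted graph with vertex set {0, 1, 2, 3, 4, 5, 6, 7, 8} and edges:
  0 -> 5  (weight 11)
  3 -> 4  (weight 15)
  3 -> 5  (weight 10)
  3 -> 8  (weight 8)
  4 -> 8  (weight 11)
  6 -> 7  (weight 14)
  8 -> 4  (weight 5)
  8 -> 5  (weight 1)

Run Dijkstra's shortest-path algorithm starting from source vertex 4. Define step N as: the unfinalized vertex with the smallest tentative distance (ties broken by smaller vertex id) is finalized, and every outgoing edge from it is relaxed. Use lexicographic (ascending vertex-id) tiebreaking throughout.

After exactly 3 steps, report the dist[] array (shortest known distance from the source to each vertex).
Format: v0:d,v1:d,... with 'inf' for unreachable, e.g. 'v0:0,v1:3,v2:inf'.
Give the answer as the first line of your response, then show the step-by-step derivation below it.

v0:inf,v1:inf,v2:inf,v3:inf,v4:0,v5:12,v6:inf,v7:inf,v8:11

step 1: dist = v0:inf,v1:inf,v2:inf,v3:inf,v4:0,v5:inf,v6:inf,v7:inf,v8:11
step 2: dist = v0:inf,v1:inf,v2:inf,v3:inf,v4:0,v5:12,v6:inf,v7:inf,v8:11
step 3: dist = v0:inf,v1:inf,v2:inf,v3:inf,v4:0,v5:12,v6:inf,v7:inf,v8:11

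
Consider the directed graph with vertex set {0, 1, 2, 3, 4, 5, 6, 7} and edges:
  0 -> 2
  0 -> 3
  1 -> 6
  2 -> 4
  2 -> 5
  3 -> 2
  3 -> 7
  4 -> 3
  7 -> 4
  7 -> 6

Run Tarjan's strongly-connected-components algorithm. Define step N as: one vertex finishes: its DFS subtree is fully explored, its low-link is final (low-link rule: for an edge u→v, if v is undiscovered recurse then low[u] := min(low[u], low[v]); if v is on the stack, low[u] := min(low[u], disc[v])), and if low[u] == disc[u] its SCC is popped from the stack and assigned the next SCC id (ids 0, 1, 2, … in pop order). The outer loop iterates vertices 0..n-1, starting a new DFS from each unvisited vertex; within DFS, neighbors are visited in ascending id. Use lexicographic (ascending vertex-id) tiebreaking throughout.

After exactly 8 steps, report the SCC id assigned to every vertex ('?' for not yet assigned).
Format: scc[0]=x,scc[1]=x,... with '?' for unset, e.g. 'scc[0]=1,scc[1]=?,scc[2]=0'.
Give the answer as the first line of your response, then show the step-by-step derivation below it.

scc[0]=3,scc[1]=4,scc[2]=2,scc[3]=2,scc[4]=2,scc[5]=1,scc[6]=0,scc[7]=2

step 1: low=(low[0]=0,low[1]=?,low[2]=1,low[3]=1,low[4]=2,low[5]=?,low[6]=5,low[7]=2); scc=(scc[0]=?,scc[1]=?,scc[2]=?,scc[3]=?,scc[4]=?,scc[5]=?,scc[6]=0,scc[7]=?)
step 2: low=(low[0]=0,low[1]=?,low[2]=1,low[3]=1,low[4]=2,low[5]=?,low[6]=5,low[7]=2); scc=(scc[0]=?,scc[1]=?,scc[2]=?,scc[3]=?,scc[4]=?,scc[5]=?,scc[6]=0,scc[7]=?)
step 3: low=(low[0]=0,low[1]=?,low[2]=1,low[3]=1,low[4]=2,low[5]=?,low[6]=5,low[7]=2); scc=(scc[0]=?,scc[1]=?,scc[2]=?,scc[3]=?,scc[4]=?,scc[5]=?,scc[6]=0,scc[7]=?)
step 4: low=(low[0]=0,low[1]=?,low[2]=1,low[3]=1,low[4]=1,low[5]=?,low[6]=5,low[7]=2); scc=(scc[0]=?,scc[1]=?,scc[2]=?,scc[3]=?,scc[4]=?,scc[5]=?,scc[6]=0,scc[7]=?)
step 5: low=(low[0]=0,low[1]=?,low[2]=1,low[3]=1,low[4]=1,low[5]=6,low[6]=5,low[7]=2); scc=(scc[0]=?,scc[1]=?,scc[2]=?,scc[3]=?,scc[4]=?,scc[5]=1,scc[6]=0,scc[7]=?)
step 6: low=(low[0]=0,low[1]=?,low[2]=1,low[3]=1,low[4]=1,low[5]=6,low[6]=5,low[7]=2); scc=(scc[0]=?,scc[1]=?,scc[2]=2,scc[3]=2,scc[4]=2,scc[5]=1,scc[6]=0,scc[7]=2)
step 7: low=(low[0]=0,low[1]=?,low[2]=1,low[3]=1,low[4]=1,low[5]=6,low[6]=5,low[7]=2); scc=(scc[0]=3,scc[1]=?,scc[2]=2,scc[3]=2,scc[4]=2,scc[5]=1,scc[6]=0,scc[7]=2)
step 8: low=(low[0]=0,low[1]=7,low[2]=1,low[3]=1,low[4]=1,low[5]=6,low[6]=5,low[7]=2); scc=(scc[0]=3,scc[1]=4,scc[2]=2,scc[3]=2,scc[4]=2,scc[5]=1,scc[6]=0,scc[7]=2)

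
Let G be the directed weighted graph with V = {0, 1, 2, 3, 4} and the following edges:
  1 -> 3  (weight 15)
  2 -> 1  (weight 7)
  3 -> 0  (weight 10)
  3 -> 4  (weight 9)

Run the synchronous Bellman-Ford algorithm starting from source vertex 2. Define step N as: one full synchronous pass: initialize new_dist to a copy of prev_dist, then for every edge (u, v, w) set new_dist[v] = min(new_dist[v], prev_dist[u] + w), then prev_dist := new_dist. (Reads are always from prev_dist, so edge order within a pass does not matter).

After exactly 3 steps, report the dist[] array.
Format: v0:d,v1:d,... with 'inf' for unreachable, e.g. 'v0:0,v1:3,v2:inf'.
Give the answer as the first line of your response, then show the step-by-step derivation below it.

v0:32,v1:7,v2:0,v3:22,v4:31

step 1: dist = v0:inf,v1:7,v2:0,v3:inf,v4:inf
step 2: dist = v0:inf,v1:7,v2:0,v3:22,v4:inf
step 3: dist = v0:32,v1:7,v2:0,v3:22,v4:31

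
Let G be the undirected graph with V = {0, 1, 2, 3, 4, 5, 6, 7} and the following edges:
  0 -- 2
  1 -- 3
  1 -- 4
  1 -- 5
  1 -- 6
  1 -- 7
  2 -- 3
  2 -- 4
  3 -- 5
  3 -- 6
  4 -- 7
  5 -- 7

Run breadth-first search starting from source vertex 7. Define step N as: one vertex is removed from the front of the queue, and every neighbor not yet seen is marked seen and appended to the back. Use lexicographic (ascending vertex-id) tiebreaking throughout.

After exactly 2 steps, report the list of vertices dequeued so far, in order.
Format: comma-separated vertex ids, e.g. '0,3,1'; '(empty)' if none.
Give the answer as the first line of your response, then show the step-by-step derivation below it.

7,1

step 1: dequeue 7; queue=[1,4,5]; order=7
step 2: dequeue 1; queue=[4,5,3,6]; order=7,1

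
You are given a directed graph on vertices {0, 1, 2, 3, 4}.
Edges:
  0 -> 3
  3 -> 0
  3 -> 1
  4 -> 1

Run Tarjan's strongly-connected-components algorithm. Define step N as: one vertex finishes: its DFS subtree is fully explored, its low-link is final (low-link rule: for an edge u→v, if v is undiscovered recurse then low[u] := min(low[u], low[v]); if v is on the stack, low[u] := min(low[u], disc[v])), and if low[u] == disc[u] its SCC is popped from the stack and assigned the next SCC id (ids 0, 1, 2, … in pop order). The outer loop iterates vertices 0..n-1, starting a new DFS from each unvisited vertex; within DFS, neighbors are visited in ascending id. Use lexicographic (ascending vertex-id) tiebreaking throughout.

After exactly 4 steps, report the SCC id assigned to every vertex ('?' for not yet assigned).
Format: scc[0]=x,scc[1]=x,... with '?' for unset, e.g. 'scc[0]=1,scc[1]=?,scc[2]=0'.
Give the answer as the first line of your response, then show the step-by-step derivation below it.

scc[0]=1,scc[1]=0,scc[2]=2,scc[3]=1,scc[4]=?

step 1: low=(low[0]=0,low[1]=2,low[2]=?,low[3]=0,low[4]=?); scc=(scc[0]=?,scc[1]=0,scc[2]=?,scc[3]=?,scc[4]=?)
step 2: low=(low[0]=0,low[1]=2,low[2]=?,low[3]=0,low[4]=?); scc=(scc[0]=?,scc[1]=0,scc[2]=?,scc[3]=?,scc[4]=?)
step 3: low=(low[0]=0,low[1]=2,low[2]=?,low[3]=0,low[4]=?); scc=(scc[0]=1,scc[1]=0,scc[2]=?,scc[3]=1,scc[4]=?)
step 4: low=(low[0]=0,low[1]=2,low[2]=3,low[3]=0,low[4]=?); scc=(scc[0]=1,scc[1]=0,scc[2]=2,scc[3]=1,scc[4]=?)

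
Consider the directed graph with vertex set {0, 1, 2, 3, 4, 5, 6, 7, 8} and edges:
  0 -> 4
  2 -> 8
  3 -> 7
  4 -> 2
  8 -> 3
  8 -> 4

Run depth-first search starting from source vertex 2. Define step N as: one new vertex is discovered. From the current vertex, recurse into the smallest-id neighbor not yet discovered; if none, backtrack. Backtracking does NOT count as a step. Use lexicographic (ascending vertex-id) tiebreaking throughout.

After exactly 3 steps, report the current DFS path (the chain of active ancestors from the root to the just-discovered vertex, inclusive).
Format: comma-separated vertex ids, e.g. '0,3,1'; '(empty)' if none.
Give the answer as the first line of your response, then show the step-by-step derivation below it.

2,8,3

step 1: discover 2; path=2; order=2
step 2: discover 8; path=2>8; order=2,8
step 3: discover 3; path=2>8>3; order=2,8,3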